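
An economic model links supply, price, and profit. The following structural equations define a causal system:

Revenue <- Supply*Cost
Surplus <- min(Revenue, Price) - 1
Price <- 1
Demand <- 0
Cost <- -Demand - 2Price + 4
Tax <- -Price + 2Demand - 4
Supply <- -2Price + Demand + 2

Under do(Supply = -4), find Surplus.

-9

The intervention breaks the incoming arrows to Supply: Supply <- -2Price + Demand + 2 no longer applies, and Supply = -4.
Cost = -Demand - 2Price + 4  [with Demand=0, Price=1]  = 2
Revenue = Supply*Cost  [with Supply=-4, Cost=2]  = -8
Surplus = min(Revenue, Price) - 1  [with Revenue=-8, Price=1]  = -9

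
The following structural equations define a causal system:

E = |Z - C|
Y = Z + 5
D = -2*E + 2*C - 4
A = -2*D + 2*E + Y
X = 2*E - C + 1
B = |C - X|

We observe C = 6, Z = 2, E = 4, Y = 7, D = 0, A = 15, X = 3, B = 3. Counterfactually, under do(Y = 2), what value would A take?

Under do(Y=2), the mechanism Y = Z + 5 is discarded; Y is fixed at 2.
E = |Z - C|  [with Z=2, C=6]  = 4
D = -2*E + 2*C - 4  [with E=4, C=6]  = 0
A = -2*D + 2*E + Y  [with D=0, E=4, Y=2]  = 10

10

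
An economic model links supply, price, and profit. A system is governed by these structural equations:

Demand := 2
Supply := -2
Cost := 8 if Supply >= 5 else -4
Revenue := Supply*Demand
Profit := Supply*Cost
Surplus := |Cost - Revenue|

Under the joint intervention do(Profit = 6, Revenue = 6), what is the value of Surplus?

Setting Profit = 6, Revenue = 6 by intervention discards those variables' equations.
Cost = 8 if Supply >= 5 else -4  [with Supply=-2]  = -4
Surplus = |Cost - Revenue|  [with Cost=-4, Revenue=6]  = 10

10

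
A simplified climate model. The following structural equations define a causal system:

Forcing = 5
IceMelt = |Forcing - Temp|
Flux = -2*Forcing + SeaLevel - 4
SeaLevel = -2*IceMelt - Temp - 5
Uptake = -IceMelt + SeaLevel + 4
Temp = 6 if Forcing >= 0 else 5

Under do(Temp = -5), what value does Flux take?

do(Temp=-5) replaces the equation Temp = 6 if Forcing >= 0 else 5 with the constant Temp = -5.
IceMelt = |Forcing - Temp|  [with Forcing=5, Temp=-5]  = 10
SeaLevel = -2*IceMelt - Temp - 5  [with IceMelt=10, Temp=-5]  = -20
Flux = -2*Forcing + SeaLevel - 4  [with Forcing=5, SeaLevel=-20]  = -34

-34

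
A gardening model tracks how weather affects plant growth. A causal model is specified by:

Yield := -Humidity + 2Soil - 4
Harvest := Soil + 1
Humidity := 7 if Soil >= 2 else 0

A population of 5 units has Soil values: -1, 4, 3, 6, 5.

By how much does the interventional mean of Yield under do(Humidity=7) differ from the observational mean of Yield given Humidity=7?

Under do(Humidity=7), Humidity's equation is replaced by Humidity=7 for every unit. Per-unit Yield: -13, -3, -5, 1, -1. Mean = -4.2.
Conditioning on Humidity=7 selects the 4 unit(s) with Soil ∈ {4, 3, 6, 5}. Their Yield values: -3, -5, 1, -1. Mean = -2.
Difference = -4.2 − (-2) = -2.2.

-2.2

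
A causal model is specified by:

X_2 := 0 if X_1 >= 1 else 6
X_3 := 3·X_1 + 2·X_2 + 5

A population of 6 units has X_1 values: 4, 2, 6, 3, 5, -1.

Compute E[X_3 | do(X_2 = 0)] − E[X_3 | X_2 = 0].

-2.5

Under do(X_2=0), X_2's equation is replaced by X_2=0 for every unit. Per-unit X_3: 17, 11, 23, 14, 20, 2. Mean = 14.5.
Conditioning on X_2=0 selects the 5 unit(s) with X_1 ∈ {4, 2, 6, 3, 5}. Their X_3 values: 17, 11, 23, 14, 20. Mean = 17.
Difference = 14.5 − 17 = -2.5.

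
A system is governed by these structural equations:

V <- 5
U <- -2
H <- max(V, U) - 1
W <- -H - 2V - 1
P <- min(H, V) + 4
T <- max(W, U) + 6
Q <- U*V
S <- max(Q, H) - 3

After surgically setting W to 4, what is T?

Under do(W=4), the mechanism W <- -H - 2V - 1 is discarded; W is fixed at 4.
T = max(W, U) + 6  [with W=4, U=-2]  = 10

10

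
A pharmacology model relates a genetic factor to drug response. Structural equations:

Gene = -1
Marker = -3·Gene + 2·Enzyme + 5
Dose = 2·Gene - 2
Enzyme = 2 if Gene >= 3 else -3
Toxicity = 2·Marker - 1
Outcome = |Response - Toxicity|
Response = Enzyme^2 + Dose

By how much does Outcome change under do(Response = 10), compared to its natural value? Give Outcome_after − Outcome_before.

Under do(Response=10), the mechanism Response = Enzyme^2 + Dose is discarded; Response is fixed at 10.
Enzyme = 2 if Gene >= 3 else -3  [with Gene=-1]  = -3
Marker = -3·Gene + 2·Enzyme + 5  [with Gene=-1, Enzyme=-3]  = 2
Toxicity = 2·Marker - 1  [with Marker=2]  = 3
Outcome = |Response - Toxicity|  [with Response=10, Toxicity=3]  = 7
Without intervention: Dose = 2·Gene - 2  [with Gene=-1]  = -4; Enzyme = 2 if Gene >= 3 else -3  [with Gene=-1]  = -3; Marker = -3·Gene + 2·Enzyme + 5  [with Gene=-1, Enzyme=-3]  = 2; Response = Enzyme^2 + Dose  [with Enzyme=-3, Dose=-4]  = 5; Toxicity = 2·Marker - 1  [with Marker=2]  = 3; Outcome = |Response - Toxicity|  [with Response=5, Toxicity=3]  = 2.
Change = 7 − 2 = 5.

5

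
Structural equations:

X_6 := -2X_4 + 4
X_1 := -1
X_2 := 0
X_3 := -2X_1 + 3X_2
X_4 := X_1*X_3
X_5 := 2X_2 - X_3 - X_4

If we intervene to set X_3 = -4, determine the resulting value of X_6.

The intervention breaks the incoming arrows to X_3: X_3 := -2X_1 + 3X_2 no longer applies, and X_3 = -4.
X_4 = X_1*X_3  [with X_1=-1, X_3=-4]  = 4
X_6 = -2X_4 + 4  [with X_4=4]  = -4

-4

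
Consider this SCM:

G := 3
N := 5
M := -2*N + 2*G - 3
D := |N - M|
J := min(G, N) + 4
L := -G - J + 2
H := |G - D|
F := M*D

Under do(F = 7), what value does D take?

12

The intervention breaks the incoming arrows to F: F := M*D no longer applies, and F = 7.
Since D is not a descendant of the intervened variable, it is unaffected.
M = -2*N + 2*G - 3  [with N=5, G=3]  = -7
D = |N - M|  [with N=5, M=-7]  = 12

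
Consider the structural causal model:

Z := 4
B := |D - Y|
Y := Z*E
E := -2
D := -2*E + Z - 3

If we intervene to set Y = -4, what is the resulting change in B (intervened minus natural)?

Intervening sets Y = -4 and removes its equation (Y := Z*E).
D = -2*E + Z - 3  [with E=-2, Z=4]  = 5
B = |D - Y|  [with D=5, Y=-4]  = 9
Without intervention: D = -2*E + Z - 3  [with E=-2, Z=4]  = 5; Y = Z*E  [with Z=4, E=-2]  = -8; B = |D - Y|  [with D=5, Y=-8]  = 13.
Change = 9 − 13 = -4.

-4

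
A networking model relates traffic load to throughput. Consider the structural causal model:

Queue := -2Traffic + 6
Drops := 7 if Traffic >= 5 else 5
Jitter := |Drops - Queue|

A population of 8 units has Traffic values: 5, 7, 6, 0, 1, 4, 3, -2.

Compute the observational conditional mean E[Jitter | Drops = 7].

13

Observing Drops=7 restricts to units where Drops's equation naturally yields 7: Traffic ∈ {5, 7, 6}. In that subpopulation Jitter = 11, 15, 13, mean 13.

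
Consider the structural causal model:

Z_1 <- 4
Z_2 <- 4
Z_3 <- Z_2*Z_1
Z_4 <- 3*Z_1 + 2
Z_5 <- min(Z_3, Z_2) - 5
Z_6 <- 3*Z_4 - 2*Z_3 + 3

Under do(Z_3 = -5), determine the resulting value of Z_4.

The intervention breaks the incoming arrows to Z_3: Z_3 <- Z_2*Z_1 no longer applies, and Z_3 = -5.
Z_4 is not downstream of the intervention, so its value is determined by the original equations.
Z_4 = 3*Z_1 + 2  [with Z_1=4]  = 14

14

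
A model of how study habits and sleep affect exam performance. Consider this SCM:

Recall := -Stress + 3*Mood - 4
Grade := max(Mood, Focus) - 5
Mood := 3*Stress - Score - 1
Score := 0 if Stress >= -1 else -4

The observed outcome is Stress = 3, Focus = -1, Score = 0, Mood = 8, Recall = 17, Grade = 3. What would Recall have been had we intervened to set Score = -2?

do(Score=-2) replaces the equation Score := 0 if Stress >= -1 else -4 with the constant Score = -2.
Mood = 3*Stress - Score - 1  [with Stress=3, Score=-2]  = 10
Recall = -Stress + 3*Mood - 4  [with Stress=3, Mood=10]  = 23

23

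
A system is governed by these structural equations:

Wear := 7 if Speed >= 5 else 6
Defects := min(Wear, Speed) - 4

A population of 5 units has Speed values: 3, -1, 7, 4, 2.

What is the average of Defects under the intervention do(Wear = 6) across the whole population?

-1.2

Under do(Wear=6), Wear's equation is replaced by Wear=6 for every unit. Per-unit Defects: -1, -5, 2, 0, -2. Mean = -1.2.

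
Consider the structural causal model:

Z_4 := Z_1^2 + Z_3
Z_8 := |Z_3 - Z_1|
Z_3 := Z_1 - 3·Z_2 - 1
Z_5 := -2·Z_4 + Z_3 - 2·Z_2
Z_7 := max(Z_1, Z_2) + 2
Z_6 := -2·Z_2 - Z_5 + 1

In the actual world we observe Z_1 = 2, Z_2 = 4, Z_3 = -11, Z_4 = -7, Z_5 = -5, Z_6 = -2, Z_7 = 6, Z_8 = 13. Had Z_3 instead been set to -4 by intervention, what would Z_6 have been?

The intervention breaks the incoming arrows to Z_3: Z_3 := Z_1 - 3·Z_2 - 1 no longer applies, and Z_3 = -4.
Z_4 = Z_1^2 + Z_3  [with Z_1=2, Z_3=-4]  = 0
Z_5 = -2·Z_4 + Z_3 - 2·Z_2  [with Z_4=0, Z_3=-4, Z_2=4]  = -12
Z_6 = -2·Z_2 - Z_5 + 1  [with Z_2=4, Z_5=-12]  = 5

5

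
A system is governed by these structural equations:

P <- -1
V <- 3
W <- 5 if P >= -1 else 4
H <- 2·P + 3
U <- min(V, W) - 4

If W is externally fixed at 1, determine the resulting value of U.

-3

do(W=1) replaces the equation W <- 5 if P >= -1 else 4 with the constant W = 1.
U = min(V, W) - 4  [with V=3, W=1]  = -3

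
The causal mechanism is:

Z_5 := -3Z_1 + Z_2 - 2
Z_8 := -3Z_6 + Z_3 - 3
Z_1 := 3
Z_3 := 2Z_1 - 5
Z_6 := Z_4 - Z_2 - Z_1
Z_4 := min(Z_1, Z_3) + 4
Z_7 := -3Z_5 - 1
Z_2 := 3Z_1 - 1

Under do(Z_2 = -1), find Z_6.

3

Under do(Z_2=-1), the mechanism Z_2 := 3Z_1 - 1 is discarded; Z_2 is fixed at -1.
Z_3 = 2Z_1 - 5  [with Z_1=3]  = 1
Z_4 = min(Z_1, Z_3) + 4  [with Z_1=3, Z_3=1]  = 5
Z_6 = Z_4 - Z_2 - Z_1  [with Z_4=5, Z_2=-1, Z_1=3]  = 3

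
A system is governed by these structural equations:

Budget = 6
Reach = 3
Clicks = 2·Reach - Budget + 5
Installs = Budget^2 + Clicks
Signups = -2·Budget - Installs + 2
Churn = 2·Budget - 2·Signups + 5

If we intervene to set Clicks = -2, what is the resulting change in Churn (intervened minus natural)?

The intervention breaks the incoming arrows to Clicks: Clicks = 2·Reach - Budget + 5 no longer applies, and Clicks = -2.
Installs = Budget^2 + Clicks  [with Budget=6, Clicks=-2]  = 34
Signups = -2·Budget - Installs + 2  [with Budget=6, Installs=34]  = -44
Churn = 2·Budget - 2·Signups + 5  [with Budget=6, Signups=-44]  = 105
Without intervention: Clicks = 2·Reach - Budget + 5  [with Reach=3, Budget=6]  = 5; Installs = Budget^2 + Clicks  [with Budget=6, Clicks=5]  = 41; Signups = -2·Budget - Installs + 2  [with Budget=6, Installs=41]  = -51; Churn = 2·Budget - 2·Signups + 5  [with Budget=6, Signups=-51]  = 119.
Change = 105 − 119 = -14.

-14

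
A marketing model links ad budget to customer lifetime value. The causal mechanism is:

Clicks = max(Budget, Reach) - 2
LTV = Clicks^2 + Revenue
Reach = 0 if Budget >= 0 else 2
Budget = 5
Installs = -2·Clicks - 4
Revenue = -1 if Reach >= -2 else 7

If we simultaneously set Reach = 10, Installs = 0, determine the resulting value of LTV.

63

The joint intervention fixes Reach = 10, Installs = 0, removing each variable's own equation.
Clicks = max(Budget, Reach) - 2  [with Budget=5, Reach=10]  = 8
Revenue = -1 if Reach >= -2 else 7  [with Reach=10]  = -1
LTV = Clicks^2 + Revenue  [with Clicks=8, Revenue=-1]  = 63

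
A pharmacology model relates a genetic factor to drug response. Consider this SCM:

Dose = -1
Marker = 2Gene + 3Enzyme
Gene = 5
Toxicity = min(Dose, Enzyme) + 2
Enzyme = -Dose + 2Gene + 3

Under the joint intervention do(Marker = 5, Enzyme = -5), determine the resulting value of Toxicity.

The joint intervention fixes Marker = 5, Enzyme = -5, removing each variable's own equation.
Toxicity = min(Dose, Enzyme) + 2  [with Dose=-1, Enzyme=-5]  = -3

-3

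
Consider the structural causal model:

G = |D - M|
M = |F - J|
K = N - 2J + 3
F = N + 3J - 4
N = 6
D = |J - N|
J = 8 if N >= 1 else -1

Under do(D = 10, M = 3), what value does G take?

Setting D = 10, M = 3 by intervention discards those variables' equations.
G = |D - M|  [with D=10, M=3]  = 7

7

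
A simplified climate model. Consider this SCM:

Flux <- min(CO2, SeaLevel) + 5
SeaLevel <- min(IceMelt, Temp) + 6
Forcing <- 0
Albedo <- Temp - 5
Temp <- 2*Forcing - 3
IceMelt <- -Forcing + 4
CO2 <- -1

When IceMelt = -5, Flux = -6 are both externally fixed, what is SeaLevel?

1

The joint intervention fixes IceMelt = -5, Flux = -6, removing each variable's own equation.
Temp = 2*Forcing - 3  [with Forcing=0]  = -3
SeaLevel = min(IceMelt, Temp) + 6  [with IceMelt=-5, Temp=-3]  = 1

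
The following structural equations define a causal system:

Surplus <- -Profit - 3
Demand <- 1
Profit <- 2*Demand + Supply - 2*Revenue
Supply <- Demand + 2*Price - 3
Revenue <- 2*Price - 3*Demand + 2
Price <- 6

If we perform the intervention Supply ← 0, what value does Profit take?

do(Supply=0) replaces the equation Supply <- Demand + 2*Price - 3 with the constant Supply = 0.
Revenue = 2*Price - 3*Demand + 2  [with Price=6, Demand=1]  = 11
Profit = 2*Demand + Supply - 2*Revenue  [with Demand=1, Supply=0, Revenue=11]  = -20

-20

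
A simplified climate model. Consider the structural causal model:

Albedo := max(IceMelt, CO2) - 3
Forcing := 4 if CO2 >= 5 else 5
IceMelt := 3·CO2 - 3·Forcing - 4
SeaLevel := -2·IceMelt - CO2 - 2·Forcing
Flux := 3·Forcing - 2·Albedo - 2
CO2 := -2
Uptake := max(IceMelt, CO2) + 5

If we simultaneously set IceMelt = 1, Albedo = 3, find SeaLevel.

-10

Setting IceMelt = 1, Albedo = 3 by intervention discards those variables' equations.
Forcing = 4 if CO2 >= 5 else 5  [with CO2=-2]  = 5
SeaLevel = -2·IceMelt - CO2 - 2·Forcing  [with IceMelt=1, CO2=-2, Forcing=5]  = -10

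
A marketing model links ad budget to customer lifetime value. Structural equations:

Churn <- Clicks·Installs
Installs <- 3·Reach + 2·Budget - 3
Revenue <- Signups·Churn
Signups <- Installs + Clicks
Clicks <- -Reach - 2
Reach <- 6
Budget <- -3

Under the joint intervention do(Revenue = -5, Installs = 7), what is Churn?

Setting Revenue = -5, Installs = 7 by intervention discards those variables' equations.
Clicks = -Reach - 2  [with Reach=6]  = -8
Churn = Clicks·Installs  [with Clicks=-8, Installs=7]  = -56

-56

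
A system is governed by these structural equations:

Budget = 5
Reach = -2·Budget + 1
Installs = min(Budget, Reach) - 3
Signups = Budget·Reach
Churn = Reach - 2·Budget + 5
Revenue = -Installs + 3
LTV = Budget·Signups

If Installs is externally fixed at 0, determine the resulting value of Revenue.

The intervention breaks the incoming arrows to Installs: Installs = min(Budget, Reach) - 3 no longer applies, and Installs = 0.
Revenue = -Installs + 3  [with Installs=0]  = 3

3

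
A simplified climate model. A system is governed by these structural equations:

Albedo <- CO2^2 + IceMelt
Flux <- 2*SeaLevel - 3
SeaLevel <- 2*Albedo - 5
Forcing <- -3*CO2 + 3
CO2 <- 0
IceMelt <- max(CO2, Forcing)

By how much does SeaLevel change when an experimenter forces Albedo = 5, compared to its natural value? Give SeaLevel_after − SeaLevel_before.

Intervening sets Albedo = 5 and removes its equation (Albedo <- CO2^2 + IceMelt).
SeaLevel = 2*Albedo - 5  [with Albedo=5]  = 5
Without intervention: Forcing = -3*CO2 + 3  [with CO2=0]  = 3; IceMelt = max(CO2, Forcing)  [with CO2=0, Forcing=3]  = 3; Albedo = CO2^2 + IceMelt  [with CO2=0, IceMelt=3]  = 3; SeaLevel = 2*Albedo - 5  [with Albedo=3]  = 1.
Change = 5 − 1 = 4.

4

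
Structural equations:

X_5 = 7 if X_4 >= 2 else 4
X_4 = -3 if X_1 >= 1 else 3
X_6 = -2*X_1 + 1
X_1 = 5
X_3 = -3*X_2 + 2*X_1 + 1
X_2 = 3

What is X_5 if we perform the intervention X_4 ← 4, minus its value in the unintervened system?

Intervening sets X_4 = 4 and removes its equation (X_4 = -3 if X_1 >= 1 else 3).
X_5 = 7 if X_4 >= 2 else 4  [with X_4=4]  = 7
Without intervention: X_4 = -3 if X_1 >= 1 else 3  [with X_1=5]  = -3; X_5 = 7 if X_4 >= 2 else 4  [with X_4=-3]  = 4.
Change = 7 − 4 = 3.

3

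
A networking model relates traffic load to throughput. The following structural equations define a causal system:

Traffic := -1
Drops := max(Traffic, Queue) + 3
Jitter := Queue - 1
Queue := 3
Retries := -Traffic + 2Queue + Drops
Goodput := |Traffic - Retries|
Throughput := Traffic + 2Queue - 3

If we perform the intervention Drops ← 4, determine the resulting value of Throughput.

The intervention breaks the incoming arrows to Drops: Drops := max(Traffic, Queue) + 3 no longer applies, and Drops = 4.
No directed path runs from Drops to Throughput, so Throughput keeps its natural value.
Throughput = Traffic + 2Queue - 3  [with Traffic=-1, Queue=3]  = 2

2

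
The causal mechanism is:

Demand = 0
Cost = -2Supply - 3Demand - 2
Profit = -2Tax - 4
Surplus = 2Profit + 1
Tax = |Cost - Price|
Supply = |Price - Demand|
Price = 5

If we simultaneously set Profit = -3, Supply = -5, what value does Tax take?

3

Under do(Profit = -3, Supply = -5), each intervened variable's structural equation is replaced by its fixed value.
Cost = -2Supply - 3Demand - 2  [with Supply=-5, Demand=0]  = 8
Tax = |Cost - Price|  [with Cost=8, Price=5]  = 3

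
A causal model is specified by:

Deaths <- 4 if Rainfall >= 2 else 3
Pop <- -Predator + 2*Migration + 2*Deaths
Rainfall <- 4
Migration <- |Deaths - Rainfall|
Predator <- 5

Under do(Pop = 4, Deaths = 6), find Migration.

Under do(Pop = 4, Deaths = 6), each intervened variable's structural equation is replaced by its fixed value.
Migration = |Deaths - Rainfall|  [with Deaths=6, Rainfall=4]  = 2

2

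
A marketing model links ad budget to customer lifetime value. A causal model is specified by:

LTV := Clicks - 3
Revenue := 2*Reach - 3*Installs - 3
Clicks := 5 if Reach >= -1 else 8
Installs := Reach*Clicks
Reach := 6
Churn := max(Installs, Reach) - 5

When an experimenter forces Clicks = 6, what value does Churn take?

Under do(Clicks=6), the mechanism Clicks := 5 if Reach >= -1 else 8 is discarded; Clicks is fixed at 6.
Installs = Reach*Clicks  [with Reach=6, Clicks=6]  = 36
Churn = max(Installs, Reach) - 5  [with Installs=36, Reach=6]  = 31

31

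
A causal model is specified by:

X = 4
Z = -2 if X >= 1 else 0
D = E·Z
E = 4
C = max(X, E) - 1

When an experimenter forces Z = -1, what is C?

3

Under do(Z=-1), the mechanism Z = -2 if X >= 1 else 0 is discarded; Z is fixed at -1.
Since C is not a descendant of the intervened variable, it is unaffected.
C = max(X, E) - 1  [with X=4, E=4]  = 3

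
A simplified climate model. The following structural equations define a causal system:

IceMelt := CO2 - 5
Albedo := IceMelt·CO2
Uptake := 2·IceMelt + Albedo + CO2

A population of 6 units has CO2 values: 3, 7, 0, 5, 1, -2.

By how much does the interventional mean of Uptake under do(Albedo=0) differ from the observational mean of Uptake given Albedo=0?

Under do(Albedo=0), Albedo's equation is replaced by Albedo=0 for every unit. Per-unit Uptake: -1, 11, -10, 5, -7, -16. Mean = -3.
Conditioning on Albedo=0 selects the 2 unit(s) with CO2 ∈ {0, 5}. Their Uptake values: -10, 5. Mean = -2.5.
Difference = -3 − (-2.5) = -0.5.

-0.5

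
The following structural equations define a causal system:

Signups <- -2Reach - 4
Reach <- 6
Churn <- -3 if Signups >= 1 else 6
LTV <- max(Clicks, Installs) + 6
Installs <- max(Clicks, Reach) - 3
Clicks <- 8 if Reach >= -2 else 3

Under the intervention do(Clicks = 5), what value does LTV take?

Under do(Clicks=5), the mechanism Clicks <- 8 if Reach >= -2 else 3 is discarded; Clicks is fixed at 5.
Installs = max(Clicks, Reach) - 3  [with Clicks=5, Reach=6]  = 3
LTV = max(Clicks, Installs) + 6  [with Clicks=5, Installs=3]  = 11

11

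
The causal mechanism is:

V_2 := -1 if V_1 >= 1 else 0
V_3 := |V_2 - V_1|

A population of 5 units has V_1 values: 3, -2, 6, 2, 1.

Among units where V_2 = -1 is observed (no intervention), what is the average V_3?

4

E[V_3|V_2=-1] averages over only the 4 units with V_2=-1 (V_1 = 3, 6, 2, 1): V_3 = 4, 7, 3, 2, mean 4.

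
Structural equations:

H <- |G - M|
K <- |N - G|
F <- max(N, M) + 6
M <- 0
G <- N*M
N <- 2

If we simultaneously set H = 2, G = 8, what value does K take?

Under do(H = 2, G = 8), each intervened variable's structural equation is replaced by its fixed value.
K = |N - G|  [with N=2, G=8]  = 6

6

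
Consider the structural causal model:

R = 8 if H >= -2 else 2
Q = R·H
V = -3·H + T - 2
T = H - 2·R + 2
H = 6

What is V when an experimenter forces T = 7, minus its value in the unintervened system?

Intervening sets T = 7 and removes its equation (T = H - 2·R + 2).
V = -3·H + T - 2  [with H=6, T=7]  = -13
Without intervention: R = 8 if H >= -2 else 2  [with H=6]  = 8; T = H - 2·R + 2  [with H=6, R=8]  = -8; V = -3·H + T - 2  [with H=6, T=-8]  = -28.
Change = -13 − (-28) = 15.

15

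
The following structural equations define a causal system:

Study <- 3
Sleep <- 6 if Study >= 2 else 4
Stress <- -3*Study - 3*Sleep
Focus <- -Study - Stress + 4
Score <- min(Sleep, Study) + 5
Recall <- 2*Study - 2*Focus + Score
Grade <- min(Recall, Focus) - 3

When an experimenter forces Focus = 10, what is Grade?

-9

The intervention breaks the incoming arrows to Focus: Focus <- -Study - Stress + 4 no longer applies, and Focus = 10.
Sleep = 6 if Study >= 2 else 4  [with Study=3]  = 6
Score = min(Sleep, Study) + 5  [with Sleep=6, Study=3]  = 8
Recall = 2*Study - 2*Focus + Score  [with Study=3, Focus=10, Score=8]  = -6
Grade = min(Recall, Focus) - 3  [with Recall=-6, Focus=10]  = -9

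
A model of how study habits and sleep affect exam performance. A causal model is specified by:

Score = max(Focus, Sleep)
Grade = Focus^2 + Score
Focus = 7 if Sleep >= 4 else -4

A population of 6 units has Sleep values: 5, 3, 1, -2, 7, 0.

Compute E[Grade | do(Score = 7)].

The intervention sets Score=7 in all 6 units regardless of Sleep. Recomputing Grade per unit gives 56, 23, 23, 23, 56, 23; average 34.

34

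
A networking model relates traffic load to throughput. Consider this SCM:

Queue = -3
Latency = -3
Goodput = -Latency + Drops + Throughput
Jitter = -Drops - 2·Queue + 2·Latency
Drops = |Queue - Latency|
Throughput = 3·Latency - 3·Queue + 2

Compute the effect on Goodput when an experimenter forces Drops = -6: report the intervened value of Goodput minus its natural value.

-6

The intervention breaks the incoming arrows to Drops: Drops = |Queue - Latency| no longer applies, and Drops = -6.
Throughput = 3·Latency - 3·Queue + 2  [with Latency=-3, Queue=-3]  = 2
Goodput = -Latency + Drops + Throughput  [with Latency=-3, Drops=-6, Throughput=2]  = -1
Without intervention: Drops = |Queue - Latency|  [with Queue=-3, Latency=-3]  = 0; Throughput = 3·Latency - 3·Queue + 2  [with Latency=-3, Queue=-3]  = 2; Goodput = -Latency + Drops + Throughput  [with Latency=-3, Drops=0, Throughput=2]  = 5.
Change = -1 − 5 = -6.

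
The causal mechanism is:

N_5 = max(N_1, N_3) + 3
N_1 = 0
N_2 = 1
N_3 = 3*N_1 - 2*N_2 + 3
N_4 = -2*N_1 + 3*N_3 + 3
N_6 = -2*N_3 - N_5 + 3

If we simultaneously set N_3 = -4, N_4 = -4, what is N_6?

8

Setting N_3 = -4, N_4 = -4 by intervention discards those variables' equations.
N_5 = max(N_1, N_3) + 3  [with N_1=0, N_3=-4]  = 3
N_6 = -2*N_3 - N_5 + 3  [with N_3=-4, N_5=3]  = 8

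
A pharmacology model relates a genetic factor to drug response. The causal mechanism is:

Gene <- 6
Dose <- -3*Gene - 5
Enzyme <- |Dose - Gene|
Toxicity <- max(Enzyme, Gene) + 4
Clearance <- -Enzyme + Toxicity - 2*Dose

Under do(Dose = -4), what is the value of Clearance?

do(Dose=-4) replaces the equation Dose <- -3*Gene - 5 with the constant Dose = -4.
Enzyme = |Dose - Gene|  [with Dose=-4, Gene=6]  = 10
Toxicity = max(Enzyme, Gene) + 4  [with Enzyme=10, Gene=6]  = 14
Clearance = -Enzyme + Toxicity - 2*Dose  [with Enzyme=10, Toxicity=14, Dose=-4]  = 12

12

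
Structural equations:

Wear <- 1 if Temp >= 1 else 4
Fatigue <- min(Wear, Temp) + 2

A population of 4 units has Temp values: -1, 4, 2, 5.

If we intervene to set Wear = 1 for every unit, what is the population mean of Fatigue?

2.5

Every unit gets Wear=1 under the intervention. Fatigue values become 1, 3, 3, 3; E[Fatigue|do(Wear=1)] = 2.5.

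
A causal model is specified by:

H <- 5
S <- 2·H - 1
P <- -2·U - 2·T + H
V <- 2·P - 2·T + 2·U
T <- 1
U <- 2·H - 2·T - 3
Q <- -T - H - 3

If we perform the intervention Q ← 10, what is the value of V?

-6

do(Q=10) replaces the equation Q <- -T - H - 3 with the constant Q = 10.
Since V is not a descendant of the intervened variable, it is unaffected.
U = 2·H - 2·T - 3  [with H=5, T=1]  = 5
P = -2·U - 2·T + H  [with U=5, T=1, H=5]  = -7
V = 2·P - 2·T + 2·U  [with P=-7, T=1, U=5]  = -6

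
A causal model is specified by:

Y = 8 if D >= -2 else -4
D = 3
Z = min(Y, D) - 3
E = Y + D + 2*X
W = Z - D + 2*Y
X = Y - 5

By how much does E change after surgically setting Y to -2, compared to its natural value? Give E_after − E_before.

-30

Under do(Y=-2), the mechanism Y = 8 if D >= -2 else -4 is discarded; Y is fixed at -2.
X = Y - 5  [with Y=-2]  = -7
E = Y + D + 2*X  [with Y=-2, D=3, X=-7]  = -13
Without intervention: Y = 8 if D >= -2 else -4  [with D=3]  = 8; X = Y - 5  [with Y=8]  = 3; E = Y + D + 2*X  [with Y=8, D=3, X=3]  = 17.
Change = -13 − 17 = -30.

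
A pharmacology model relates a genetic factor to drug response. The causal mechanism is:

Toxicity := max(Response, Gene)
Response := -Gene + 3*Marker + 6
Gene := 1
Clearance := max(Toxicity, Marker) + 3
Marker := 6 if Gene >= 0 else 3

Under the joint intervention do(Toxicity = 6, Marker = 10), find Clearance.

The joint intervention fixes Toxicity = 6, Marker = 10, removing each variable's own equation.
Clearance = max(Toxicity, Marker) + 3  [with Toxicity=6, Marker=10]  = 13

13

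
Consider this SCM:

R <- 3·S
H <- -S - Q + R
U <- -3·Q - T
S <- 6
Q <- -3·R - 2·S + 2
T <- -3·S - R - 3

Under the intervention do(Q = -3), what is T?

-39

do(Q=-3) replaces the equation Q <- -3·R - 2·S + 2 with the constant Q = -3.
T is not downstream of the intervention, so its value is determined by the original equations.
R = 3·S  [with S=6]  = 18
T = -3·S - R - 3  [with S=6, R=18]  = -39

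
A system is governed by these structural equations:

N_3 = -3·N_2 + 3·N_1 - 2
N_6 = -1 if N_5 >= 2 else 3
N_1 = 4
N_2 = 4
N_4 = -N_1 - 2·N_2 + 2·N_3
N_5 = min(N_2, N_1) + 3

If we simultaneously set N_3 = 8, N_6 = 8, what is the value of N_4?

Setting N_3 = 8, N_6 = 8 by intervention discards those variables' equations.
N_4 = -N_1 - 2·N_2 + 2·N_3  [with N_1=4, N_2=4, N_3=8]  = 4

4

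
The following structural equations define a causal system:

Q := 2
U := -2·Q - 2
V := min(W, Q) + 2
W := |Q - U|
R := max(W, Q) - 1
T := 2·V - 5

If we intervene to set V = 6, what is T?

The intervention breaks the incoming arrows to V: V := min(W, Q) + 2 no longer applies, and V = 6.
T = 2·V - 5  [with V=6]  = 7

7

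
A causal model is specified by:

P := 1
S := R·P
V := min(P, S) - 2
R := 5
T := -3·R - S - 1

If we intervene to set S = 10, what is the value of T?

-26

The intervention breaks the incoming arrows to S: S := R·P no longer applies, and S = 10.
T = -3·R - S - 1  [with R=5, S=10]  = -26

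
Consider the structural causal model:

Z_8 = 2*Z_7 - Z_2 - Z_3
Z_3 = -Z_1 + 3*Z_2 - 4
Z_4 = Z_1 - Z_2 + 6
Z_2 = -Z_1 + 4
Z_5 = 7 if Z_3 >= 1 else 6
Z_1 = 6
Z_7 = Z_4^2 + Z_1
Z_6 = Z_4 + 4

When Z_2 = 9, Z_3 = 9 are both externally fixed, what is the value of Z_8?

12

The joint intervention fixes Z_2 = 9, Z_3 = 9, removing each variable's own equation.
Z_4 = Z_1 - Z_2 + 6  [with Z_1=6, Z_2=9]  = 3
Z_7 = Z_4^2 + Z_1  [with Z_4=3, Z_1=6]  = 15
Z_8 = 2*Z_7 - Z_2 - Z_3  [with Z_7=15, Z_2=9, Z_3=9]  = 12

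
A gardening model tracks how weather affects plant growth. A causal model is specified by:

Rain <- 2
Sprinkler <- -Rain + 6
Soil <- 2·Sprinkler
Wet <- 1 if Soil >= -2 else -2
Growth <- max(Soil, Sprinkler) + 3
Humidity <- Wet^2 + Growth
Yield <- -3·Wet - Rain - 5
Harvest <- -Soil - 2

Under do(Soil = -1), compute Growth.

do(Soil=-1) replaces the equation Soil <- 2·Sprinkler with the constant Soil = -1.
Sprinkler = -Rain + 6  [with Rain=2]  = 4
Growth = max(Soil, Sprinkler) + 3  [with Soil=-1, Sprinkler=4]  = 7

7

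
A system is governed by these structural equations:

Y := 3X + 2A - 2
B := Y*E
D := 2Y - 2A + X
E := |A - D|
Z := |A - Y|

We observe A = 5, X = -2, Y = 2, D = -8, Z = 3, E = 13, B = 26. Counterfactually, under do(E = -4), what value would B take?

-8

Intervening sets E = -4 and removes its equation (E := |A - D|).
Y = 3X + 2A - 2  [with X=-2, A=5]  = 2
B = Y*E  [with Y=2, E=-4]  = -8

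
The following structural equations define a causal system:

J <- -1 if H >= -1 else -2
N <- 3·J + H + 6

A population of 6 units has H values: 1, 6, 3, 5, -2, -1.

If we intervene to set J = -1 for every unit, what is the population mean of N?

5

do(J=-1) breaks J's dependence on H. With J=-1 fixed, N across the units is 4, 9, 6, 8, 1, 2, mean 5.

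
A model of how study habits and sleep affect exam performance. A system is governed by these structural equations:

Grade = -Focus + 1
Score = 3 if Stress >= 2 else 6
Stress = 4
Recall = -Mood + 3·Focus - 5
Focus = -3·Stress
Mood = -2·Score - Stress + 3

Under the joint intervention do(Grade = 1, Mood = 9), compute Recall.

Setting Grade = 1, Mood = 9 by intervention discards those variables' equations.
Focus = -3·Stress  [with Stress=4]  = -12
Recall = -Mood + 3·Focus - 5  [with Mood=9, Focus=-12]  = -50

-50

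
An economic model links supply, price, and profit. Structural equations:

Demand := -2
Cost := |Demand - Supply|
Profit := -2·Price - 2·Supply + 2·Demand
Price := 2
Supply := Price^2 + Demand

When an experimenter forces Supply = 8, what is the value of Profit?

-24

do(Supply=8) replaces the equation Supply := Price^2 + Demand with the constant Supply = 8.
Profit = -2·Price - 2·Supply + 2·Demand  [with Price=2, Supply=8, Demand=-2]  = -24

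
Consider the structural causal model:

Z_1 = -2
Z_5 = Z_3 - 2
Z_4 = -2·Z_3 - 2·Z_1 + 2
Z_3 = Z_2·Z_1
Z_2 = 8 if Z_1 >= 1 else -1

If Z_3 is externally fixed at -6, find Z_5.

-8

do(Z_3=-6) replaces the equation Z_3 = Z_2·Z_1 with the constant Z_3 = -6.
Z_5 = Z_3 - 2  [with Z_3=-6]  = -8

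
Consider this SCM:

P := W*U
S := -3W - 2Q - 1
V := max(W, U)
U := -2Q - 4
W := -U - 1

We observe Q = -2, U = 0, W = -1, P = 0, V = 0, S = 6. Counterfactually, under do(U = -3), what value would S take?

-3

Under do(U=-3), the mechanism U := -2Q - 4 is discarded; U is fixed at -3.
W = -U - 1  [with U=-3]  = 2
S = -3W - 2Q - 1  [with W=2, Q=-2]  = -3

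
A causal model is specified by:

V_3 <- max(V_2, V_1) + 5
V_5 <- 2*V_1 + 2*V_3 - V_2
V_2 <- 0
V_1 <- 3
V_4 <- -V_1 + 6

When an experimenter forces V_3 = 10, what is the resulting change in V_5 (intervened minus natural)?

do(V_3=10) replaces the equation V_3 <- max(V_2, V_1) + 5 with the constant V_3 = 10.
V_5 = 2*V_1 + 2*V_3 - V_2  [with V_1=3, V_3=10, V_2=0]  = 26
Without intervention: V_3 = max(V_2, V_1) + 5  [with V_2=0, V_1=3]  = 8; V_5 = 2*V_1 + 2*V_3 - V_2  [with V_1=3, V_3=8, V_2=0]  = 22.
Change = 26 − 22 = 4.

4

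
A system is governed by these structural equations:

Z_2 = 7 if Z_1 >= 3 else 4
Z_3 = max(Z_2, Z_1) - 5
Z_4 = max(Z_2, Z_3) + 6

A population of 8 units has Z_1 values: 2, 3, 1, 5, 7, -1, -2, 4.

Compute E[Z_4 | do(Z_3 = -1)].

11.5

do(Z_3=-1) breaks Z_3's dependence on Z_1. With Z_3=-1 fixed, Z_4 across the units is 10, 13, 10, 13, 13, 10, 10, 13, mean 11.5.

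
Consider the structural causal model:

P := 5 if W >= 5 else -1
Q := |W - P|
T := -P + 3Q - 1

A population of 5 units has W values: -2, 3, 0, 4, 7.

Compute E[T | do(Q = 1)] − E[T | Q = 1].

do(Q=1) breaks Q's dependence on W. With Q=1 fixed, T across the units is 3, 3, 3, 3, -3, mean 1.8.
Observing Q=1 restricts to units where Q's equation naturally yields 1: W ∈ {-2, 0}. In that subpopulation T = 3, 3, mean 3.
Difference = 1.8 − 3 = -1.2.

-1.2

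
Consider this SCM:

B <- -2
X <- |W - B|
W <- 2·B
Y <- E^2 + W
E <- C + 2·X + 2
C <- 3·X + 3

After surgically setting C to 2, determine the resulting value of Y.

60

Under do(C=2), the mechanism C <- 3·X + 3 is discarded; C is fixed at 2.
W = 2·B  [with B=-2]  = -4
X = |W - B|  [with W=-4, B=-2]  = 2
E = C + 2·X + 2  [with C=2, X=2]  = 8
Y = E^2 + W  [with E=8, W=-4]  = 60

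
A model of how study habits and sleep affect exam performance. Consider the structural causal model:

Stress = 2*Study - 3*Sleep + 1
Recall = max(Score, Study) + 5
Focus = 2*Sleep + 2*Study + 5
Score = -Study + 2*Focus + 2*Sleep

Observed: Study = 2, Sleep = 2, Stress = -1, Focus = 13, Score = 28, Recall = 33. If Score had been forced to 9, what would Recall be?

The intervention breaks the incoming arrows to Score: Score = -Study + 2*Focus + 2*Sleep no longer applies, and Score = 9.
Recall = max(Score, Study) + 5  [with Score=9, Study=2]  = 14

14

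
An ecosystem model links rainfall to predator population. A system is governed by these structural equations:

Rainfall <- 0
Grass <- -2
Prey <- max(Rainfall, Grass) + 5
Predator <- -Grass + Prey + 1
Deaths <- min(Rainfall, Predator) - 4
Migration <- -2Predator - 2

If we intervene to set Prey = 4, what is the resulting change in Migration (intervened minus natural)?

The intervention breaks the incoming arrows to Prey: Prey <- max(Rainfall, Grass) + 5 no longer applies, and Prey = 4.
Predator = -Grass + Prey + 1  [with Grass=-2, Prey=4]  = 7
Migration = -2Predator - 2  [with Predator=7]  = -16
Without intervention: Prey = max(Rainfall, Grass) + 5  [with Rainfall=0, Grass=-2]  = 5; Predator = -Grass + Prey + 1  [with Grass=-2, Prey=5]  = 8; Migration = -2Predator - 2  [with Predator=8]  = -18.
Change = -16 − (-18) = 2.

2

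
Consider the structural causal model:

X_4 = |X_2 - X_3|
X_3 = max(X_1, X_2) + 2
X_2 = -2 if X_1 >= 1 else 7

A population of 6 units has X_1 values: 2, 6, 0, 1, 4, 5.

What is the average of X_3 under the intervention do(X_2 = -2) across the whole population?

The intervention sets X_2=-2 in all 6 units regardless of X_1. Recomputing X_3 per unit gives 4, 8, 2, 3, 6, 7; average 5.

5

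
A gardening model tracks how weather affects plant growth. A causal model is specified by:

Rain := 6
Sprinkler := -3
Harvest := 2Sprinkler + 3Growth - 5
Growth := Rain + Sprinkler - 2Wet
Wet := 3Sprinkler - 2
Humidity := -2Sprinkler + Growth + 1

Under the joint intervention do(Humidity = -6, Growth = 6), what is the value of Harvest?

Setting Humidity = -6, Growth = 6 by intervention discards those variables' equations.
Harvest = 2Sprinkler + 3Growth - 5  [with Sprinkler=-3, Growth=6]  = 7

7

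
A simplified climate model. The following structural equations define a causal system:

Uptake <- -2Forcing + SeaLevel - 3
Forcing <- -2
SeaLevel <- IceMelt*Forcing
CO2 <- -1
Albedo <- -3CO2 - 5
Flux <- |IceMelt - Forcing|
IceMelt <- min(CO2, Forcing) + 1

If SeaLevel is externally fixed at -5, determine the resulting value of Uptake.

Under do(SeaLevel=-5), the mechanism SeaLevel <- IceMelt*Forcing is discarded; SeaLevel is fixed at -5.
Uptake = -2Forcing + SeaLevel - 3  [with Forcing=-2, SeaLevel=-5]  = -4

-4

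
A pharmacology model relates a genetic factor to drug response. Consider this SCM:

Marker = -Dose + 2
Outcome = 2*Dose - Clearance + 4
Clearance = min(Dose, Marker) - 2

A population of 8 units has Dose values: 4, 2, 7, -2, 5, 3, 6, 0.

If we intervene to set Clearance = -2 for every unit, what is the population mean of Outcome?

12.25

The intervention sets Clearance=-2 in all 8 units regardless of Dose. Recomputing Outcome per unit gives 14, 10, 20, 2, 16, 12, 18, 6; average 12.25.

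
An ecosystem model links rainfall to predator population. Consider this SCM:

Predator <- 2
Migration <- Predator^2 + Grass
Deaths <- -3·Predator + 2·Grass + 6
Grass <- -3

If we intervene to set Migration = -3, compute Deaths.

Under do(Migration=-3), the mechanism Migration <- Predator^2 + Grass is discarded; Migration is fixed at -3.
Since Deaths is not a descendant of the intervened variable, it is unaffected.
Deaths = -3·Predator + 2·Grass + 6  [with Predator=2, Grass=-3]  = -6

-6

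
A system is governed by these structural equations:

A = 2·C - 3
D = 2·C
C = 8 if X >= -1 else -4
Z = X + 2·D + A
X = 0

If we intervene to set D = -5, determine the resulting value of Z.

3

Intervening sets D = -5 and removes its equation (D = 2·C).
C = 8 if X >= -1 else -4  [with X=0]  = 8
A = 2·C - 3  [with C=8]  = 13
Z = X + 2·D + A  [with X=0, D=-5, A=13]  = 3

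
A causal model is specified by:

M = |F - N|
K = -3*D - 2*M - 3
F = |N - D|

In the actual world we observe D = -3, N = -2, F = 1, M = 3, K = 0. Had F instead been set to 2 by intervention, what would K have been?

-2

do(F=2) replaces the equation F = |N - D| with the constant F = 2.
M = |F - N|  [with F=2, N=-2]  = 4
K = -3*D - 2*M - 3  [with D=-3, M=4]  = -2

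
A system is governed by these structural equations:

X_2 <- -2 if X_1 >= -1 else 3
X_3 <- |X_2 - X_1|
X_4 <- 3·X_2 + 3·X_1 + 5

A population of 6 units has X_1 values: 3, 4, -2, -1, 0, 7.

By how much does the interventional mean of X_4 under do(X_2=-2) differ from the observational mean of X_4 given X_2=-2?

Every unit gets X_2=-2 under the intervention. X_4 values become 8, 11, -7, -4, -1, 20; E[X_4|do(X_2=-2)] = 4.5.
Conditioning on X_2=-2 selects the 5 unit(s) with X_1 ∈ {3, 4, -1, 0, 7}. Their X_4 values: 8, 11, -4, -1, 20. Mean = 6.8.
Difference = 4.5 − 6.8 = -2.3.

-2.3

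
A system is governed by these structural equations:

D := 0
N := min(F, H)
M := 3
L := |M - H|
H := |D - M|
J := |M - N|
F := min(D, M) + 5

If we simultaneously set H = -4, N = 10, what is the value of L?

7

Under do(H = -4, N = 10), each intervened variable's structural equation is replaced by its fixed value.
L = |M - H|  [with M=3, H=-4]  = 7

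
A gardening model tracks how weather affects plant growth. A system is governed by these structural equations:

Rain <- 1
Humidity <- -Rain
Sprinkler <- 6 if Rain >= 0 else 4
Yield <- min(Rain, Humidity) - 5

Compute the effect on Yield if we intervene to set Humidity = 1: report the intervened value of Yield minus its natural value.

The intervention breaks the incoming arrows to Humidity: Humidity <- -Rain no longer applies, and Humidity = 1.
Yield = min(Rain, Humidity) - 5  [with Rain=1, Humidity=1]  = -4
Without intervention: Humidity = -Rain  [with Rain=1]  = -1; Yield = min(Rain, Humidity) - 5  [with Rain=1, Humidity=-1]  = -6.
Change = -4 − (-6) = 2.

2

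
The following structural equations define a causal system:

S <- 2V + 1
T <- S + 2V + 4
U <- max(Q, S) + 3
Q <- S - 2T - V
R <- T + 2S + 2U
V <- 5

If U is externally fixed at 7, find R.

The intervention breaks the incoming arrows to U: U <- max(Q, S) + 3 no longer applies, and U = 7.
S = 2V + 1  [with V=5]  = 11
T = S + 2V + 4  [with S=11, V=5]  = 25
R = T + 2S + 2U  [with T=25, S=11, U=7]  = 61

61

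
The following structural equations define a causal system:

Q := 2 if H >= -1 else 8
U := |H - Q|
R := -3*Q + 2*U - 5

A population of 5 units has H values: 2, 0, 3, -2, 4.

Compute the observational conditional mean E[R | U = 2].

-7

E[R|U=2] averages over only the 2 units with U=2 (H = 0, 4): R = -7, -7, mean -7.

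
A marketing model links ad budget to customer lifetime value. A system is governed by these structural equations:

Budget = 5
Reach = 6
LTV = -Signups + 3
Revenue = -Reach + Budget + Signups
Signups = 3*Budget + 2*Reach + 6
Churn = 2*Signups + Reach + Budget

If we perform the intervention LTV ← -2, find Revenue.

do(LTV=-2) replaces the equation LTV = -Signups + 3 with the constant LTV = -2.
Since Revenue is not a descendant of the intervened variable, it is unaffected.
Signups = 3*Budget + 2*Reach + 6  [with Budget=5, Reach=6]  = 33
Revenue = -Reach + Budget + Signups  [with Reach=6, Budget=5, Signups=33]  = 32

32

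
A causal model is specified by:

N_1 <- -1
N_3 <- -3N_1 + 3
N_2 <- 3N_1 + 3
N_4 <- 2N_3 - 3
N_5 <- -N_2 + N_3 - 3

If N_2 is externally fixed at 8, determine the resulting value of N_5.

-5

do(N_2=8) replaces the equation N_2 <- 3N_1 + 3 with the constant N_2 = 8.
N_3 = -3N_1 + 3  [with N_1=-1]  = 6
N_5 = -N_2 + N_3 - 3  [with N_2=8, N_3=6]  = -5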